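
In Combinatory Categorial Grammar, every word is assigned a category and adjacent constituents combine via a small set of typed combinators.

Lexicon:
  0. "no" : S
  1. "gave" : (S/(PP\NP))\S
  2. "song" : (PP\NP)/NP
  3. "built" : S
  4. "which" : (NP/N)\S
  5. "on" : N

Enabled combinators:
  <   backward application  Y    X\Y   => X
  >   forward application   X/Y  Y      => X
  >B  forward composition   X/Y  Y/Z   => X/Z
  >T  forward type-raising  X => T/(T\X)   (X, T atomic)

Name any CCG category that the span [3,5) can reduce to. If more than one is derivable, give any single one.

[0,6] S   >
  [0,3] S/NP   >B
    [0,2] S/(PP\NP)   <
      [0,1] "no" : S
      [1,2] "gave" : (S/(PP\NP))\S
    [2,3] "song" : (PP\NP)/NP
  [3,6] NP   >
    [3,5] NP/N   <
      [3,4] "built" : S
      [4,5] "which" : (NP/N)\S
    [5,6] "on" : N

NP/N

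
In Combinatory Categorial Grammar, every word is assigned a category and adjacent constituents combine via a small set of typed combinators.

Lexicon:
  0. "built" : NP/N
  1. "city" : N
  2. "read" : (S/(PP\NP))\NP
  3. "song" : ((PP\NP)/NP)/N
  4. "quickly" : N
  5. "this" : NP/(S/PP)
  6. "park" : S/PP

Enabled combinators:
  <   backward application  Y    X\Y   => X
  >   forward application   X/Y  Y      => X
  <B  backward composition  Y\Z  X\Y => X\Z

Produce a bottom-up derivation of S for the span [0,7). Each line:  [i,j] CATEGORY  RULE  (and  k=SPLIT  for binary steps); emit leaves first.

[0,7] S   >
  [0,3] S/(PP\NP)   <
    [0,2] NP   >
      [0,1] "built" : NP/N
      [1,2] "city" : N
    [2,3] "read" : (S/(PP\NP))\NP
  [3,7] PP\NP   >
    [3,5] (PP\NP)/NP   >
      [3,4] "song" : ((PP\NP)/NP)/N
      [4,5] "quickly" : N
    [5,7] NP   >
      [5,6] "this" : NP/(S/PP)
      [6,7] "park" : S/PP

[0,1] NP/N  lex  "built"
[1,2] N  lex  "city"
[0,2] NP  >  k=1
[2,3] (S/(PP\NP))\NP  lex  "read"
[0,3] S/(PP\NP)  <  k=2
[3,4] ((PP\NP)/NP)/N  lex  "song"
[4,5] N  lex  "quickly"
[3,5] (PP\NP)/NP  >  k=4
[5,6] NP/(S/PP)  lex  "this"
[6,7] S/PP  lex  "park"
[5,7] NP  >  k=6
[3,7] PP\NP  >  k=5
[0,7] S  >  k=3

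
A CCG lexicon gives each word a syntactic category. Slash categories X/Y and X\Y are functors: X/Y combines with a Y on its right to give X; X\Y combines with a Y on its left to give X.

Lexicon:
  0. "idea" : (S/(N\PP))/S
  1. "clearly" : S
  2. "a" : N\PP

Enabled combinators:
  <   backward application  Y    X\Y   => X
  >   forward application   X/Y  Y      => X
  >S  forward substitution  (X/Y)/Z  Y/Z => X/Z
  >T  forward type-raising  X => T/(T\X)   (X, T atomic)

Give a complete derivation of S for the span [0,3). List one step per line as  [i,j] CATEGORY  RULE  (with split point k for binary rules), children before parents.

[0,1] (S/(N\PP))/S  lex  "idea"
[1,2] S  lex  "clearly"
[0,2] S/(N\PP)  >  k=1
[2,3] N\PP  lex  "a"
[0,3] S  >  k=2

[0,3] S   >
  [0,2] S/(N\PP)   >
    [0,1] "idea" : (S/(N\PP))/S
    [1,2] "clearly" : S
  [2,3] "a" : N\PP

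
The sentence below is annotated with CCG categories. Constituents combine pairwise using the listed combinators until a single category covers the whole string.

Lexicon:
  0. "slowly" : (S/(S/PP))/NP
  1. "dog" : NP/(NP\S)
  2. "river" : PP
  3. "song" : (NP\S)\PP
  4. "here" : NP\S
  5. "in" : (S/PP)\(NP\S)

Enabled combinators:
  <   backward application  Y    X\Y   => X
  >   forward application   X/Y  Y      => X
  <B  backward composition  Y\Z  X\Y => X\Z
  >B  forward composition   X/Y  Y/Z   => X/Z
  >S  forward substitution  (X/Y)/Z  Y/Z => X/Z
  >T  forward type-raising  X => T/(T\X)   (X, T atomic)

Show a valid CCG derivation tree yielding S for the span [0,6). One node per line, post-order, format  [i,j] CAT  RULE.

[0,1] (S/(S/PP))/NP  lex  "slowly"
[1,2] NP/(NP\S)  lex  "dog"
[2,3] PP  lex  "river"
[3,4] (NP\S)\PP  lex  "song"
[2,4] NP\S  <  k=3
[1,4] NP  >  k=2
[0,4] S/(S/PP)  >  k=1
[4,5] NP\S  lex  "here"
[5,6] (S/PP)\(NP\S)  lex  "in"
[4,6] S/PP  <  k=5
[0,6] S  >  k=4

[0,6] S   >
  [0,4] S/(S/PP)   >
    [0,1] "slowly" : (S/(S/PP))/NP
    [1,4] NP   >
      [1,2] "dog" : NP/(NP\S)
      [2,4] NP\S   <
        [2,3] "river" : PP
        [3,4] "song" : (NP\S)\PP
  [4,6] S/PP   <
    [4,5] "here" : NP\S
    [5,6] "in" : (S/PP)\(NP\S)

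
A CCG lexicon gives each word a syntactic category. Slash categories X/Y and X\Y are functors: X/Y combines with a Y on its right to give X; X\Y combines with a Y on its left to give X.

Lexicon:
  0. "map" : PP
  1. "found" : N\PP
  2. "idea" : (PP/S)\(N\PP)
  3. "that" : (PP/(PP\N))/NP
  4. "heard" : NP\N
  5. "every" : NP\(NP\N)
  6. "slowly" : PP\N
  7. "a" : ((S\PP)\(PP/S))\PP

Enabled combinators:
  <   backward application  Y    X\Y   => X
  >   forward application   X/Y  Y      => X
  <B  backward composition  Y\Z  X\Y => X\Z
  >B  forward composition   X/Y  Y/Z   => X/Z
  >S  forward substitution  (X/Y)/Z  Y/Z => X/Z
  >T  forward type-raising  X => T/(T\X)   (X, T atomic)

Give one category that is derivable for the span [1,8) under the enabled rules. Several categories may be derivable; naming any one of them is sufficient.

[0,8] S   <
  [0,1] "map" : PP
  [1,8] S\PP   <
    [1,3] PP/S   <
      [1,2] "found" : N\PP
      [2,3] "idea" : (PP/S)\(N\PP)
    [3,8] (S\PP)\(PP/S)   <
      [3,7] PP   >
        [3,6] PP/(PP\N)   >
          [3,4] "that" : (PP/(PP\N))/NP
          [4,6] NP   <
            [4,5] "heard" : NP\N
            [5,6] "every" : NP\(NP\N)
        [6,7] "slowly" : PP\N
      [7,8] "a" : ((S\PP)\(PP/S))\PP

S\PP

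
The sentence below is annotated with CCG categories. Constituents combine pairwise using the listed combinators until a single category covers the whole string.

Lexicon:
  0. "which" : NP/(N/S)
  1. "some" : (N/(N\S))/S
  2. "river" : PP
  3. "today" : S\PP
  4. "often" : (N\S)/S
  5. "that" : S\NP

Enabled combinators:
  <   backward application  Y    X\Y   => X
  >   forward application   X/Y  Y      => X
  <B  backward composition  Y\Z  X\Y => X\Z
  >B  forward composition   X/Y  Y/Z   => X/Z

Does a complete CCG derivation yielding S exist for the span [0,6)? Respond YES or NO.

[0,6] S   <
  [0,5] NP   >
    [0,1] "which" : NP/(N/S)
    [1,5] N/S   >B
      [1,4] N/(N\S)   >
        [1,2] "some" : (N/(N\S))/S
        [2,4] S   <
          [2,3] "river" : PP
          [3,4] "today" : S\PP
      [4,5] "often" : (N\S)/S
  [5,6] "that" : S\NP

YES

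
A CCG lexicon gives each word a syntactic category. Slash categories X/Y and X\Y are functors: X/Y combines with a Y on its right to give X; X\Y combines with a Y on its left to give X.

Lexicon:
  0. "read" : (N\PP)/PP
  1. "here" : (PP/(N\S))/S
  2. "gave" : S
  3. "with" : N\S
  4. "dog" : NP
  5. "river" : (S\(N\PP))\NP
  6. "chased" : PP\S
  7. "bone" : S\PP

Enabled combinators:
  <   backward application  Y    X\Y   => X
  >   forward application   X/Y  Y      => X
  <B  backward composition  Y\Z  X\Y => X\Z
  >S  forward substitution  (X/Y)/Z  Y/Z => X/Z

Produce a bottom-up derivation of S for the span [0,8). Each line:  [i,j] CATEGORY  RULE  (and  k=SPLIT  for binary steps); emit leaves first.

[0,8] S   <
  [0,7] PP   <
    [0,6] S   <
      [0,4] N\PP   >
        [0,1] "read" : (N\PP)/PP
        [1,4] PP   >
          [1,3] PP/(N\S)   >
            [1,2] "here" : (PP/(N\S))/S
            [2,3] "gave" : S
          [3,4] "with" : N\S
      [4,6] S\(N\PP)   <
        [4,5] "dog" : NP
        [5,6] "river" : (S\(N\PP))\NP
    [6,7] "chased" : PP\S
  [7,8] "bone" : S\PP

[0,1] (N\PP)/PP  lex  "read"
[1,2] (PP/(N\S))/S  lex  "here"
[2,3] S  lex  "gave"
[1,3] PP/(N\S)  >  k=2
[3,4] N\S  lex  "with"
[1,4] PP  >  k=3
[0,4] N\PP  >  k=1
[4,5] NP  lex  "dog"
[5,6] (S\(N\PP))\NP  lex  "river"
[4,6] S\(N\PP)  <  k=5
[0,6] S  <  k=4
[6,7] PP\S  lex  "chased"
[0,7] PP  <  k=6
[7,8] S\PP  lex  "bone"
[0,8] S  <  k=7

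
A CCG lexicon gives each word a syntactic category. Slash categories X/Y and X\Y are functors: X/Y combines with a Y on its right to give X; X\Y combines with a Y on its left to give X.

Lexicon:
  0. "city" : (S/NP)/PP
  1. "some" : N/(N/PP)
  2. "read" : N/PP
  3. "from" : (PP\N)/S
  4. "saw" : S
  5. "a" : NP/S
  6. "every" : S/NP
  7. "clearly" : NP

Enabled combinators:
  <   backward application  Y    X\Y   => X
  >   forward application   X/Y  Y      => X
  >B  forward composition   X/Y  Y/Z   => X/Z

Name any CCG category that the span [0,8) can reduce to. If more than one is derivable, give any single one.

S

[0,8] S   >
  [0,5] S/NP   >
    [0,1] "city" : (S/NP)/PP
    [1,5] PP   <
      [1,3] N   >
        [1,2] "some" : N/(N/PP)
        [2,3] "read" : N/PP
      [3,5] PP\N   >
        [3,4] "from" : (PP\N)/S
        [4,5] "saw" : S
  [5,8] NP   >
    [5,6] "a" : NP/S
    [6,8] S   >
      [6,7] "every" : S/NP
      [7,8] "clearly" : NP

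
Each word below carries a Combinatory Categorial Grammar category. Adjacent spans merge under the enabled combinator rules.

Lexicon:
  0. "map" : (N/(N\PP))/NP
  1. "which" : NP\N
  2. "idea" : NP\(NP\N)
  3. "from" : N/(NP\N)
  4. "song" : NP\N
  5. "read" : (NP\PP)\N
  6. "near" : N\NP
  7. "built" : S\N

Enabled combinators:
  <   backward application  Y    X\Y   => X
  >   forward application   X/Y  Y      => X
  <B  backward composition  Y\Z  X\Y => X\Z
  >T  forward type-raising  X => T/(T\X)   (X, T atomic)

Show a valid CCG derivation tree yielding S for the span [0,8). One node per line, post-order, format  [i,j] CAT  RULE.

[0,1] (N/(N\PP))/NP  lex  "map"
[1,2] NP\N  lex  "which"
[2,3] NP\(NP\N)  lex  "idea"
[1,3] NP  <  k=2
[0,3] N/(N\PP)  >  k=1
[3,4] N/(NP\N)  lex  "from"
[4,5] NP\N  lex  "song"
[3,5] N  >  k=4
[5,6] (NP\PP)\N  lex  "read"
[3,6] NP\PP  <  k=5
[6,7] N\NP  lex  "near"
[3,7] N\PP  <B  k=6
[0,7] N  >  k=3
[7,8] S\N  lex  "built"
[0,8] S  <  k=7

[0,8] S   <
  [0,7] N   >
    [0,3] N/(N\PP)   >
      [0,1] "map" : (N/(N\PP))/NP
      [1,3] NP   <
        [1,2] "which" : NP\N
        [2,3] "idea" : NP\(NP\N)
    [3,7] N\PP   <B
      [3,6] NP\PP   <
        [3,5] N   >
          [3,4] "from" : N/(NP\N)
          [4,5] "song" : NP\N
        [5,6] "read" : (NP\PP)\N
      [6,7] "near" : N\NP
  [7,8] "built" : S\N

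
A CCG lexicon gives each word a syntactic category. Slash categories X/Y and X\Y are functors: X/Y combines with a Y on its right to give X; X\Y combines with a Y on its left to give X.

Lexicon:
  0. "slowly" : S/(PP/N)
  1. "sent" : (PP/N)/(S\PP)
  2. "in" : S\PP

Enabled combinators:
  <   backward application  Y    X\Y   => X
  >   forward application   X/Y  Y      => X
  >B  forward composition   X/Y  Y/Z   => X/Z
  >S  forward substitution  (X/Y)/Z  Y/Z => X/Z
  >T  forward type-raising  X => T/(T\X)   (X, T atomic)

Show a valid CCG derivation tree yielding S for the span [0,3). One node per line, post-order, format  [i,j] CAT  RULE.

[0,1] S/(PP/N)  lex  "slowly"
[1,2] (PP/N)/(S\PP)  lex  "sent"
[2,3] S\PP  lex  "in"
[1,3] PP/N  >  k=2
[0,3] S  >  k=1

[0,3] S   >
  [0,1] "slowly" : S/(PP/N)
  [1,3] PP/N   >
    [1,2] "sent" : (PP/N)/(S\PP)
    [2,3] "in" : S\PP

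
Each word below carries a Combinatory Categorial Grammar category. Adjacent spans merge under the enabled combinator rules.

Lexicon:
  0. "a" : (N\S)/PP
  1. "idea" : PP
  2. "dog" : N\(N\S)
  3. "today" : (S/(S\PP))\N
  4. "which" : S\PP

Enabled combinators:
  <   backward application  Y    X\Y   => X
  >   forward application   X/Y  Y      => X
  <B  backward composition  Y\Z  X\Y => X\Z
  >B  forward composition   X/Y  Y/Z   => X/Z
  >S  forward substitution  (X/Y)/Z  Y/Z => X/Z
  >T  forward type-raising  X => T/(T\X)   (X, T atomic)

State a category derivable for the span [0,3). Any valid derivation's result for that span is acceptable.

[0,5] S   >
  [0,4] S/(S\PP)   <
    [0,3] N   <
      [0,2] N\S   >
        [0,1] "a" : (N\S)/PP
        [1,2] "idea" : PP
      [2,3] "dog" : N\(N\S)
    [3,4] "today" : (S/(S\PP))\N
  [4,5] "which" : S\PP

N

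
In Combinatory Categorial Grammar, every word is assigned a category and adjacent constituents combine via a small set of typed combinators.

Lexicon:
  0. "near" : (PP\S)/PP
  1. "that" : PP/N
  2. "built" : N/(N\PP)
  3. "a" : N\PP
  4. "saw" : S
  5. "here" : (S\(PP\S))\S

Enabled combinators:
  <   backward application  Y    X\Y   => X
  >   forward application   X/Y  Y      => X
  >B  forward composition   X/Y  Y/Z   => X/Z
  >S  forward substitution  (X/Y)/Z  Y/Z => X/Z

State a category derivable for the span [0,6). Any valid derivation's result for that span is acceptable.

S

[0,6] S   <
  [0,4] PP\S   >
    [0,1] "near" : (PP\S)/PP
    [1,4] PP   >
      [1,2] "that" : PP/N
      [2,4] N   >
        [2,3] "built" : N/(N\PP)
        [3,4] "a" : N\PP
  [4,6] S\(PP\S)   <
    [4,5] "saw" : S
    [5,6] "here" : (S\(PP\S))\S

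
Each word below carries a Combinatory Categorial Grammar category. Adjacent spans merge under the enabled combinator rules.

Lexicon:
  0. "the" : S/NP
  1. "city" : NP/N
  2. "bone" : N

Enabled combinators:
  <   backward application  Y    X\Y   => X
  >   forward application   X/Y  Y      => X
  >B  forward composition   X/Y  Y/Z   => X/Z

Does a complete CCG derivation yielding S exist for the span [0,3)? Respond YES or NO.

[0,3] S   >
  [0,1] "the" : S/NP
  [1,3] NP   >
    [1,2] "city" : NP/N
    [2,3] "bone" : N

YES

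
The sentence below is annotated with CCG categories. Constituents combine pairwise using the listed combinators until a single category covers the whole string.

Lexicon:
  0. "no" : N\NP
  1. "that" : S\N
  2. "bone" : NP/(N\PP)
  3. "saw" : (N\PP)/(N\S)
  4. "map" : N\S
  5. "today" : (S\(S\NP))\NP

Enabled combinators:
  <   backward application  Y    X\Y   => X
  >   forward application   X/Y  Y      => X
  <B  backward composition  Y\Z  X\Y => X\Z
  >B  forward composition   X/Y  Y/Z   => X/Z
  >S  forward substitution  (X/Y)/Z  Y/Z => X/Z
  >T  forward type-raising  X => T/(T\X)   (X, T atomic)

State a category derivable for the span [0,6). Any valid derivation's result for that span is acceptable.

S

[0,6] S   <
  [0,2] S\NP   <B
    [0,1] "no" : N\NP
    [1,2] "that" : S\N
  [2,6] S\(S\NP)   <
    [2,5] NP   >
      [2,3] "bone" : NP/(N\PP)
      [3,5] N\PP   >
        [3,4] "saw" : (N\PP)/(N\S)
        [4,5] "map" : N\S
    [5,6] "today" : (S\(S\NP))\NP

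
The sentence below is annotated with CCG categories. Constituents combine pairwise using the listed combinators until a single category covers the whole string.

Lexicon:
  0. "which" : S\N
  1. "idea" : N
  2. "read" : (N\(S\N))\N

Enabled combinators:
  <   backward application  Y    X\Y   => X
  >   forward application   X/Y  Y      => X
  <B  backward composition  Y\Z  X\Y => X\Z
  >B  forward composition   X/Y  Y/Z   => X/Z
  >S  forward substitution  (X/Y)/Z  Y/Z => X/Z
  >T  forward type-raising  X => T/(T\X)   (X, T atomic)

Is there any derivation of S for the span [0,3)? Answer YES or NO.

NO

S\N N (N\(S\N))\N
CKY chart[0,3] = {N, N/(N\N), NP/(NP\N), PP/(PP\N), S/(S\N)}; S ∉ chart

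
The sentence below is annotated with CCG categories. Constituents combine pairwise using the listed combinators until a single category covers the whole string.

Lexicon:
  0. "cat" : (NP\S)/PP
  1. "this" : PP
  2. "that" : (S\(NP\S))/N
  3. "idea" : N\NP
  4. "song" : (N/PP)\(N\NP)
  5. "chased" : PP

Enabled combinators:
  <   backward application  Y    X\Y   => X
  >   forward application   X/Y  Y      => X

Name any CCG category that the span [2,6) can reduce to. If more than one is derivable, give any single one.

[0,6] S   <
  [0,2] NP\S   >
    [0,1] "cat" : (NP\S)/PP
    [1,2] "this" : PP
  [2,6] S\(NP\S)   >
    [2,3] "that" : (S\(NP\S))/N
    [3,6] N   >
      [3,5] N/PP   <
        [3,4] "idea" : N\NP
        [4,5] "song" : (N/PP)\(N\NP)
      [5,6] "chased" : PP

S\(NP\S)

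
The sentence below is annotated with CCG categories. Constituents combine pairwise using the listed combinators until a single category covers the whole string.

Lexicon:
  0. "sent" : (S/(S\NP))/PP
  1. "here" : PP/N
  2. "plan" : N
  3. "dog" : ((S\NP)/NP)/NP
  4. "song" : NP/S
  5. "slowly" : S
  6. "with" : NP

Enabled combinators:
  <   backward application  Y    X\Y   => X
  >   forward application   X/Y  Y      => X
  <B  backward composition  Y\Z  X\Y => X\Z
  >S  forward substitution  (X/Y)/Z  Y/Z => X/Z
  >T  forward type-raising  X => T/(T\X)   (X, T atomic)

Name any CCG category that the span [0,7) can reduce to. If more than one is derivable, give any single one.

S

[0,7] S   >
  [0,3] S/(S\NP)   >
    [0,1] "sent" : (S/(S\NP))/PP
    [1,3] PP   >
      [1,2] "here" : PP/N
      [2,3] "plan" : N
  [3,7] S\NP   >
    [3,6] (S\NP)/NP   >
      [3,4] "dog" : ((S\NP)/NP)/NP
      [4,6] NP   >
        [4,5] "song" : NP/S
        [5,6] "slowly" : S
    [6,7] "with" : NP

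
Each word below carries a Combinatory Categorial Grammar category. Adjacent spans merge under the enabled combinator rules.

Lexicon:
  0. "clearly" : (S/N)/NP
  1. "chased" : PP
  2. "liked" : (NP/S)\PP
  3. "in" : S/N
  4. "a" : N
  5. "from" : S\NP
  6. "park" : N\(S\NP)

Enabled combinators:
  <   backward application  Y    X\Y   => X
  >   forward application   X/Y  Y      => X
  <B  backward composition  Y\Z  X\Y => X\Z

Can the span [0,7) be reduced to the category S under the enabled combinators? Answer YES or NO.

YES

[0,7] S   >
  [0,5] S/N   >
    [0,1] "clearly" : (S/N)/NP
    [1,5] NP   >
      [1,3] NP/S   <
        [1,2] "chased" : PP
        [2,3] "liked" : (NP/S)\PP
      [3,5] S   >
        [3,4] "in" : S/N
        [4,5] "a" : N
  [5,7] N   <
    [5,6] "from" : S\NP
    [6,7] "park" : N\(S\NP)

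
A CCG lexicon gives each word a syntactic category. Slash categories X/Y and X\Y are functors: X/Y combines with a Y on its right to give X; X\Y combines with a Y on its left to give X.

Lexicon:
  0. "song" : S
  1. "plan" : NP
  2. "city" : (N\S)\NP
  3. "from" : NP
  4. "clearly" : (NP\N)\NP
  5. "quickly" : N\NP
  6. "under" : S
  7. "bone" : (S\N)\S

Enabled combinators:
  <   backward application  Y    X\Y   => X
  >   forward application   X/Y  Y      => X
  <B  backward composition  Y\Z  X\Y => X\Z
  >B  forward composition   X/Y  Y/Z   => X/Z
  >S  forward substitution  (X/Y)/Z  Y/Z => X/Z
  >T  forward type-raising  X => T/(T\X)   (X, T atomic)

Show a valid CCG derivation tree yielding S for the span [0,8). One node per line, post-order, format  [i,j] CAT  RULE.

[0,1] S  lex  "song"
[1,2] NP  lex  "plan"
[2,3] (N\S)\NP  lex  "city"
[1,3] N\S  <  k=2
[0,3] N  <  k=1
[3,4] NP  lex  "from"
[4,5] (NP\N)\NP  lex  "clearly"
[3,5] NP\N  <  k=4
[5,6] N\NP  lex  "quickly"
[6,7] S  lex  "under"
[7,8] (S\N)\S  lex  "bone"
[6,8] S\N  <  k=7
[5,8] S\NP  <B  k=6
[3,8] S\N  <B  k=5
[0,8] S  <  k=3

[0,8] S   <
  [0,3] N   <
    [0,1] "song" : S
    [1,3] N\S   <
      [1,2] "plan" : NP
      [2,3] "city" : (N\S)\NP
  [3,8] S\N   <B
    [3,5] NP\N   <
      [3,4] "from" : NP
      [4,5] "clearly" : (NP\N)\NP
    [5,8] S\NP   <B
      [5,6] "quickly" : N\NP
      [6,8] S\N   <
        [6,7] "under" : S
        [7,8] "bone" : (S\N)\S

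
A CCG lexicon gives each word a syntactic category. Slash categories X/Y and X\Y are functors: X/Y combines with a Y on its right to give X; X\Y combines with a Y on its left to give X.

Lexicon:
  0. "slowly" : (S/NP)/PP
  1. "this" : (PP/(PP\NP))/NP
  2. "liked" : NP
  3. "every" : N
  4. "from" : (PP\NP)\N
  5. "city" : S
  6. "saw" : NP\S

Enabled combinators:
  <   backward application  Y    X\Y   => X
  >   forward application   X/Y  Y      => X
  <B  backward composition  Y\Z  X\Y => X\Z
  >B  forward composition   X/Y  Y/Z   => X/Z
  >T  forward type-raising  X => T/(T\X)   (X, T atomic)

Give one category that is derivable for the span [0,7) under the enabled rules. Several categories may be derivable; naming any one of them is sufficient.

[0,7] S   >
  [0,5] S/NP   >
    [0,1] "slowly" : (S/NP)/PP
    [1,5] PP   >
      [1,3] PP/(PP\NP)   >
        [1,2] "this" : (PP/(PP\NP))/NP
        [2,3] "liked" : NP
      [3,5] PP\NP   <
        [3,4] "every" : N
        [4,5] "from" : (PP\NP)\N
  [5,7] NP   >
    [5,6] NP/(NP\S)   >T
      [5,6] "city" : S
    [6,7] "saw" : NP\S

S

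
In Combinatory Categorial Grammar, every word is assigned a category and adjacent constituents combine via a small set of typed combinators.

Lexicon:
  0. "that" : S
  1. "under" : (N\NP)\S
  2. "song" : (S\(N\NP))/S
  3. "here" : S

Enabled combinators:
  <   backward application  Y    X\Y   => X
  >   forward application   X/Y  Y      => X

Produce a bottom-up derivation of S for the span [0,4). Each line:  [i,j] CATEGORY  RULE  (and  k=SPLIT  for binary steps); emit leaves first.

[0,4] S   <
  [0,2] N\NP   <
    [0,1] "that" : S
    [1,2] "under" : (N\NP)\S
  [2,4] S\(N\NP)   >
    [2,3] "song" : (S\(N\NP))/S
    [3,4] "here" : S

[0,1] S  lex  "that"
[1,2] (N\NP)\S  lex  "under"
[0,2] N\NP  <  k=1
[2,3] (S\(N\NP))/S  lex  "song"
[3,4] S  lex  "here"
[2,4] S\(N\NP)  >  k=3
[0,4] S  <  k=2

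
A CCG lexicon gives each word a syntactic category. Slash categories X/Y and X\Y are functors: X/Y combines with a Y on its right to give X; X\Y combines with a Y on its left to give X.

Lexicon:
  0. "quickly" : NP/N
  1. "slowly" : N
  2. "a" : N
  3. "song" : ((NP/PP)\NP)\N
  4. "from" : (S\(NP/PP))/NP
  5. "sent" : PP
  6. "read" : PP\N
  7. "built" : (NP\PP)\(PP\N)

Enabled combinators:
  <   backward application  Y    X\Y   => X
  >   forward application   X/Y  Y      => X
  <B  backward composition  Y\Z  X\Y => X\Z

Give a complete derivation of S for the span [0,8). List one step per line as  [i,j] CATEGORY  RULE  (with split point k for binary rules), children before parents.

[0,1] NP/N  lex  "quickly"
[1,2] N  lex  "slowly"
[0,2] NP  >  k=1
[2,3] N  lex  "a"
[3,4] ((NP/PP)\NP)\N  lex  "song"
[2,4] (NP/PP)\NP  <  k=3
[4,5] (S\(NP/PP))/NP  lex  "from"
[5,6] PP  lex  "sent"
[6,7] PP\N  lex  "read"
[7,8] (NP\PP)\(PP\N)  lex  "built"
[6,8] NP\PP  <  k=7
[5,8] NP  <  k=6
[4,8] S\(NP/PP)  >  k=5
[2,8] S\NP  <B  k=4
[0,8] S  <  k=2

[0,8] S   <
  [0,2] NP   >
    [0,1] "quickly" : NP/N
    [1,2] "slowly" : N
  [2,8] S\NP   <B
    [2,4] (NP/PP)\NP   <
      [2,3] "a" : N
      [3,4] "song" : ((NP/PP)\NP)\N
    [4,8] S\(NP/PP)   >
      [4,5] "from" : (S\(NP/PP))/NP
      [5,8] NP   <
        [5,6] "sent" : PP
        [6,8] NP\PP   <
          [6,7] "read" : PP\N
          [7,8] "built" : (NP\PP)\(PP\N)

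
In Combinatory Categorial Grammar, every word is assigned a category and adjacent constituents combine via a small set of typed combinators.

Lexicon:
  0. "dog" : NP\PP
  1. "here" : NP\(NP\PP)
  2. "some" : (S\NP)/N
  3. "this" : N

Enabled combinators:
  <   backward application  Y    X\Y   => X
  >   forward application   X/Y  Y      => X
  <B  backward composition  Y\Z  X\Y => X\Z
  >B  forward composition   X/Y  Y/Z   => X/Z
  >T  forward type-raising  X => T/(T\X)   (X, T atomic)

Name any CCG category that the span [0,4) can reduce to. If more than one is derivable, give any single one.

S

[0,4] S   <
  [0,2] NP   <
    [0,1] "dog" : NP\PP
    [1,2] "here" : NP\(NP\PP)
  [2,4] S\NP   >
    [2,3] "some" : (S\NP)/N
    [3,4] "this" : N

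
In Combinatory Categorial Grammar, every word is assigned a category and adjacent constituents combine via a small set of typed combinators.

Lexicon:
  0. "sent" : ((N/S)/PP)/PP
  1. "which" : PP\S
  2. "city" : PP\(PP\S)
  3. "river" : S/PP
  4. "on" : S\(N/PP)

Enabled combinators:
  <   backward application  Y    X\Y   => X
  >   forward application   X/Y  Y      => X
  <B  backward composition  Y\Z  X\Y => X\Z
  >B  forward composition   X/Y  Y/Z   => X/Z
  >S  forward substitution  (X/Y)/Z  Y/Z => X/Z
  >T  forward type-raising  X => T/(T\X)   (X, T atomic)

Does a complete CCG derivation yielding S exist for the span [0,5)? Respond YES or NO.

[0,5] S   <
  [0,4] N/PP   >S
    [0,3] (N/S)/PP   >
      [0,1] "sent" : ((N/S)/PP)/PP
      [1,3] PP   <
        [1,2] "which" : PP\S
        [2,3] "city" : PP\(PP\S)
    [3,4] "river" : S/PP
  [4,5] "on" : S\(N/PP)

YES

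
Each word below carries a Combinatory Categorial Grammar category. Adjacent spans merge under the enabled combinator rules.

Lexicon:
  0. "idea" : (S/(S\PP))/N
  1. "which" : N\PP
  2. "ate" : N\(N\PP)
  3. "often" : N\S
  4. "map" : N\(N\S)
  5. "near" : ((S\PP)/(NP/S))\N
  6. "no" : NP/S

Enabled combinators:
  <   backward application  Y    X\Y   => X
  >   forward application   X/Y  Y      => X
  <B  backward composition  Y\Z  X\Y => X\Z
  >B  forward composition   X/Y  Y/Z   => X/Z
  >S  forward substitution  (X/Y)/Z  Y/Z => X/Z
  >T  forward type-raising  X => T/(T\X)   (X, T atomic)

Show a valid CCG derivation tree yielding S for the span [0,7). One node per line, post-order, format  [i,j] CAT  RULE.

[0,7] S   >
  [0,3] S/(S\PP)   >
    [0,1] "idea" : (S/(S\PP))/N
    [1,3] N   <
      [1,2] "which" : N\PP
      [2,3] "ate" : N\(N\PP)
  [3,7] S\PP   >
    [3,6] (S\PP)/(NP/S)   <
      [3,5] N   <
        [3,4] "often" : N\S
        [4,5] "map" : N\(N\S)
      [5,6] "near" : ((S\PP)/(NP/S))\N
    [6,7] "no" : NP/S

[0,1] (S/(S\PP))/N  lex  "idea"
[1,2] N\PP  lex  "which"
[2,3] N\(N\PP)  lex  "ate"
[1,3] N  <  k=2
[0,3] S/(S\PP)  >  k=1
[3,4] N\S  lex  "often"
[4,5] N\(N\S)  lex  "map"
[3,5] N  <  k=4
[5,6] ((S\PP)/(NP/S))\N  lex  "near"
[3,6] (S\PP)/(NP/S)  <  k=5
[6,7] NP/S  lex  "no"
[3,7] S\PP  >  k=6
[0,7] S  >  k=3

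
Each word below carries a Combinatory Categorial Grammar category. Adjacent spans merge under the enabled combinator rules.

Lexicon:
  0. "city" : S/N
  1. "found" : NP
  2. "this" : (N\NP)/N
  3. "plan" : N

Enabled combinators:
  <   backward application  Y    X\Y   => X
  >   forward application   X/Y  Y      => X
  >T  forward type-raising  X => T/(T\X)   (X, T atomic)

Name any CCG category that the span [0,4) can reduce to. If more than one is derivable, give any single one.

[0,4] S   >
  [0,1] "city" : S/N
  [1,4] N   <
    [1,2] "found" : NP
    [2,4] N\NP   >
      [2,3] "this" : (N\NP)/N
      [3,4] "plan" : N

S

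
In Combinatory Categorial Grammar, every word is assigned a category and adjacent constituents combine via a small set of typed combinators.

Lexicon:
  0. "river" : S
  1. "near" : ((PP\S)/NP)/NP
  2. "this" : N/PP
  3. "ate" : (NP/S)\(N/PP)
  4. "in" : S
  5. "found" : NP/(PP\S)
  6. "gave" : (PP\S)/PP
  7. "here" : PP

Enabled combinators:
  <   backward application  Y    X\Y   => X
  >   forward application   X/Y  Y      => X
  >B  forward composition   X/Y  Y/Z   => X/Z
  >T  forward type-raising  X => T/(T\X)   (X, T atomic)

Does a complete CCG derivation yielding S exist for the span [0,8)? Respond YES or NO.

NO

S ((PP\S)/NP)/NP N/PP (NP/S)\(N/PP) S NP/(PP\S) (PP\S)/PP PP
CKY chart[0,8] = {N/(N\PP), NP/(NP\PP), PP, PP/(NP\NP), PP/(PP\PP), S/(S\PP)}; S ∉ chart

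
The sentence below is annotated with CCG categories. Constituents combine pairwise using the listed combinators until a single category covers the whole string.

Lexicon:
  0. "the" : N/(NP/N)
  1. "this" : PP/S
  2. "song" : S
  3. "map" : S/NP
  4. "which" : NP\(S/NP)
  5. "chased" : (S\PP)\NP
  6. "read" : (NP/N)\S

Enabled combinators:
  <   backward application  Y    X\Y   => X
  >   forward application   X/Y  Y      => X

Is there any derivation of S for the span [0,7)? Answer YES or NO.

NO

N/(NP/N) PP/S S S/NP NP\(S/NP) (S\PP)\NP (NP/N)\S
CKY chart[0,7] = {N}; S ∉ chart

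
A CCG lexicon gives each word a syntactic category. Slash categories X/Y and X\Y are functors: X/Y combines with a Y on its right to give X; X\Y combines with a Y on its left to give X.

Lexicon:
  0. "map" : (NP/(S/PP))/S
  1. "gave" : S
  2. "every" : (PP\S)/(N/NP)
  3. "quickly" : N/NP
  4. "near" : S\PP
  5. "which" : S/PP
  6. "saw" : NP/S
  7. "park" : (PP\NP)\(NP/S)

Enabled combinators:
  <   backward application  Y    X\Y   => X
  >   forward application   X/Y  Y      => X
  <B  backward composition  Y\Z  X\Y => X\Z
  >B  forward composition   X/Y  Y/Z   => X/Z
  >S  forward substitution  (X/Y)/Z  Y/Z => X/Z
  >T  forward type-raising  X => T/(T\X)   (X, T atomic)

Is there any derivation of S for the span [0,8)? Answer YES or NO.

NO

(NP/(S/PP))/S S (PP\S)/(N/NP) N/NP S\PP S/PP NP/S (PP\NP)\(NP/S)
CKY chart[0,8] = {N/(N\PP), NP/(NP\PP), PP, PP/(PP\PP), S/(S\PP)}; S ∉ chart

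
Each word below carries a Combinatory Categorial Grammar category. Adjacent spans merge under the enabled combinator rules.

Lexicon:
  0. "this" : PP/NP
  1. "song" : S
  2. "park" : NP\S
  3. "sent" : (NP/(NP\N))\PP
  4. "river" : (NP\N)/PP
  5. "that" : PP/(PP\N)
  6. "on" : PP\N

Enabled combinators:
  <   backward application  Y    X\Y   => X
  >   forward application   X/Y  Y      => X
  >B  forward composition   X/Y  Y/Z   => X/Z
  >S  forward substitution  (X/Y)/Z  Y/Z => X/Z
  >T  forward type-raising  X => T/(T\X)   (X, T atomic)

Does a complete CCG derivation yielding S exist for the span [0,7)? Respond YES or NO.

PP/NP S NP\S (NP/(NP\N))\PP (NP\N)/PP PP/(PP\N) PP\N
CKY chart[0,7] = {N/(N\NP), NP, NP/(NP\NP), NP/(PP\PP), PP/(PP\NP), S/(S\NP)}; S ∉ chart

NO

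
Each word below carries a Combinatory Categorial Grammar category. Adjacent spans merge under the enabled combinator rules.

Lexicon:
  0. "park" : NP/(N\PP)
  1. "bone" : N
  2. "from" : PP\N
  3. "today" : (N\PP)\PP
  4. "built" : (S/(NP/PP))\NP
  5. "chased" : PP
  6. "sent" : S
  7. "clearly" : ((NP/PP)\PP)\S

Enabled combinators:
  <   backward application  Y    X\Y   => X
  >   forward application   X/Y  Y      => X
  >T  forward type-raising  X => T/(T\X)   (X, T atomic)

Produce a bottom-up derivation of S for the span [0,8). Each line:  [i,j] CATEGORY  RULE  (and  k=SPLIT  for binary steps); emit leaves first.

[0,8] S   >
  [0,5] S/(NP/PP)   <
    [0,4] NP   >
      [0,1] "park" : NP/(N\PP)
      [1,4] N\PP   <
        [1,3] PP   >
          [1,2] PP/(PP\N)   >T
            [1,2] "bone" : N
          [2,3] "from" : PP\N
        [3,4] "today" : (N\PP)\PP
    [4,5] "built" : (S/(NP/PP))\NP
  [5,8] NP/PP   <
    [5,6] "chased" : PP
    [6,8] (NP/PP)\PP   <
      [6,7] "sent" : S
      [7,8] "clearly" : ((NP/PP)\PP)\S

[0,1] NP/(N\PP)  lex  "park"
[1,2] N  lex  "bone"
[1,2] PP/(PP\N)  >T
[2,3] PP\N  lex  "from"
[1,3] PP  >  k=2
[3,4] (N\PP)\PP  lex  "today"
[1,4] N\PP  <  k=3
[0,4] NP  >  k=1
[4,5] (S/(NP/PP))\NP  lex  "built"
[0,5] S/(NP/PP)  <  k=4
[5,6] PP  lex  "chased"
[6,7] S  lex  "sent"
[7,8] ((NP/PP)\PP)\S  lex  "clearly"
[6,8] (NP/PP)\PP  <  k=7
[5,8] NP/PP  <  k=6
[0,8] S  >  k=5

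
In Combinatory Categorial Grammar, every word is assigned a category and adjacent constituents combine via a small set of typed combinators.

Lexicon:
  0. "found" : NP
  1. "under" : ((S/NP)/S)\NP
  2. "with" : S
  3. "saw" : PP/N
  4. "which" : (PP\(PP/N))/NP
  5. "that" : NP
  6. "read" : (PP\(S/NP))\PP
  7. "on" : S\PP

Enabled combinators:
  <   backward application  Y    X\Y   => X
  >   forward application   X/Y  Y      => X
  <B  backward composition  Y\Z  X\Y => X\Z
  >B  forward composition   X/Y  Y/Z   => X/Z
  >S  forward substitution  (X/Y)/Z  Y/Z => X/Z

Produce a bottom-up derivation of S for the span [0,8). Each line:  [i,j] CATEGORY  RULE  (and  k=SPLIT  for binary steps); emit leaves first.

[0,8] S   <
  [0,7] PP   <
    [0,3] S/NP   >
      [0,2] (S/NP)/S   <
        [0,1] "found" : NP
        [1,2] "under" : ((S/NP)/S)\NP
      [2,3] "with" : S
    [3,7] PP\(S/NP)   <
      [3,6] PP   <
        [3,4] "saw" : PP/N
        [4,6] PP\(PP/N)   >
          [4,5] "which" : (PP\(PP/N))/NP
          [5,6] "that" : NP
      [6,7] "read" : (PP\(S/NP))\PP
  [7,8] "on" : S\PP

[0,1] NP  lex  "found"
[1,2] ((S/NP)/S)\NP  lex  "under"
[0,2] (S/NP)/S  <  k=1
[2,3] S  lex  "with"
[0,3] S/NP  >  k=2
[3,4] PP/N  lex  "saw"
[4,5] (PP\(PP/N))/NP  lex  "which"
[5,6] NP  lex  "that"
[4,6] PP\(PP/N)  >  k=5
[3,6] PP  <  k=4
[6,7] (PP\(S/NP))\PP  lex  "read"
[3,7] PP\(S/NP)  <  k=6
[0,7] PP  <  k=3
[7,8] S\PP  lex  "on"
[0,8] S  <  k=7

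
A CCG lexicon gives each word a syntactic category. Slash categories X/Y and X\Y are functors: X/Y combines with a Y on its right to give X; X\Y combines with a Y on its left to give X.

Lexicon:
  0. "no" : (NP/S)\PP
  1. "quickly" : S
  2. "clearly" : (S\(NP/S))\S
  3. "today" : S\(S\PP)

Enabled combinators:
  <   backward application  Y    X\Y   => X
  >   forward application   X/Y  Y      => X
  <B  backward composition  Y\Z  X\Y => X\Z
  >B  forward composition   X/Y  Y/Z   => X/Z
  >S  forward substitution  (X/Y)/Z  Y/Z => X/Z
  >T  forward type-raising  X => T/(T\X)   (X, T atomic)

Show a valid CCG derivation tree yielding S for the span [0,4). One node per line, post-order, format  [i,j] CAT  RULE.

[0,1] (NP/S)\PP  lex  "no"
[1,2] S  lex  "quickly"
[2,3] (S\(NP/S))\S  lex  "clearly"
[1,3] S\(NP/S)  <  k=2
[0,3] S\PP  <B  k=1
[3,4] S\(S\PP)  lex  "today"
[0,4] S  <  k=3

[0,4] S   <
  [0,3] S\PP   <B
    [0,1] "no" : (NP/S)\PP
    [1,3] S\(NP/S)   <
      [1,2] "quickly" : S
      [2,3] "clearly" : (S\(NP/S))\S
  [3,4] "today" : S\(S\PP)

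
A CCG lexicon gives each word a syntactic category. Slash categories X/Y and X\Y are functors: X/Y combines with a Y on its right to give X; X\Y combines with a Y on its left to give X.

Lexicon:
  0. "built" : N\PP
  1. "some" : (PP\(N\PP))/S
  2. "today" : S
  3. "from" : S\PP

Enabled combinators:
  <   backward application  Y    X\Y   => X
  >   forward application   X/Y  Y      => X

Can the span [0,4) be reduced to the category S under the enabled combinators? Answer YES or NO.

YES

[0,4] S   <
  [0,3] PP   <
    [0,1] "built" : N\PP
    [1,3] PP\(N\PP)   >
      [1,2] "some" : (PP\(N\PP))/S
      [2,3] "today" : S
  [3,4] "from" : S\PP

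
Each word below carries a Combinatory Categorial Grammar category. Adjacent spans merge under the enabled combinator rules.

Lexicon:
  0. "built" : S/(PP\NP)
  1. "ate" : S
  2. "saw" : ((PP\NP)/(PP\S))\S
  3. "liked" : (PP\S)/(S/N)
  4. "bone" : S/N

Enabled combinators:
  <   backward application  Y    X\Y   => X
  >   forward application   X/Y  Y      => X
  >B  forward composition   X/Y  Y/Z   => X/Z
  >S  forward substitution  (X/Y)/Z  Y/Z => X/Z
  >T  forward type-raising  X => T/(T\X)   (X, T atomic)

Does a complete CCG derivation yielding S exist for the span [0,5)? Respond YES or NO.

[0,5] S   >
  [0,1] "built" : S/(PP\NP)
  [1,5] PP\NP   >
    [1,3] (PP\NP)/(PP\S)   <
      [1,2] "ate" : S
      [2,3] "saw" : ((PP\NP)/(PP\S))\S
    [3,5] PP\S   >
      [3,4] "liked" : (PP\S)/(S/N)
      [4,5] "bone" : S/N

YES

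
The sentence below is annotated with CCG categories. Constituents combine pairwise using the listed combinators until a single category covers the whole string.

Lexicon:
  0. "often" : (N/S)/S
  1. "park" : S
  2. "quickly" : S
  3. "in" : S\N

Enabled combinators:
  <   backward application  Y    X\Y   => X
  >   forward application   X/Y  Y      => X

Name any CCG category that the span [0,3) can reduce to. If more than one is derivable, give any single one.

[0,4] S   <
  [0,3] N   >
    [0,2] N/S   >
      [0,1] "often" : (N/S)/S
      [1,2] "park" : S
    [2,3] "quickly" : S
  [3,4] "in" : S\N

N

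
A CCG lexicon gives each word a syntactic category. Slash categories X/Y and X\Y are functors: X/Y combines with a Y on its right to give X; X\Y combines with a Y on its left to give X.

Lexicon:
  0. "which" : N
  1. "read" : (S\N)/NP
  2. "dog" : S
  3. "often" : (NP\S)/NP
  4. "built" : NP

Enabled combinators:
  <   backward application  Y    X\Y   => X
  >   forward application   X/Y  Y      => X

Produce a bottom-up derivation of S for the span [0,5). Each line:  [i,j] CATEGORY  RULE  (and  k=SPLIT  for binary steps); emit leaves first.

[0,1] N  lex  "which"
[1,2] (S\N)/NP  lex  "read"
[2,3] S  lex  "dog"
[3,4] (NP\S)/NP  lex  "often"
[4,5] NP  lex  "built"
[3,5] NP\S  >  k=4
[2,5] NP  <  k=3
[1,5] S\N  >  k=2
[0,5] S  <  k=1

[0,5] S   <
  [0,1] "which" : N
  [1,5] S\N   >
    [1,2] "read" : (S\N)/NP
    [2,5] NP   <
      [2,3] "dog" : S
      [3,5] NP\S   >
        [3,4] "often" : (NP\S)/NP
        [4,5] "built" : NP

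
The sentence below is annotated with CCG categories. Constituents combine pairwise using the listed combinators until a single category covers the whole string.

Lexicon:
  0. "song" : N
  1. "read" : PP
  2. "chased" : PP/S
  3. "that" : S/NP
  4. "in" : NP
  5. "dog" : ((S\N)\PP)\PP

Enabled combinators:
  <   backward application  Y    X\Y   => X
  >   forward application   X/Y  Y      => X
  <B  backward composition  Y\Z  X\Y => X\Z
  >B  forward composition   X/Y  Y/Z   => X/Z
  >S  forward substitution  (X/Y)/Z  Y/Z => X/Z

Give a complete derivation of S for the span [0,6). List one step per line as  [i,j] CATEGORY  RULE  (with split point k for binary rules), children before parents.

[0,1] N  lex  "song"
[1,2] PP  lex  "read"
[2,3] PP/S  lex  "chased"
[3,4] S/NP  lex  "that"
[4,5] NP  lex  "in"
[3,5] S  >  k=4
[2,5] PP  >  k=3
[5,6] ((S\N)\PP)\PP  lex  "dog"
[2,6] (S\N)\PP  <  k=5
[1,6] S\N  <  k=2
[0,6] S  <  k=1

[0,6] S   <
  [0,1] "song" : N
  [1,6] S\N   <
    [1,2] "read" : PP
    [2,6] (S\N)\PP   <
      [2,5] PP   >
        [2,3] "chased" : PP/S
        [3,5] S   >
          [3,4] "that" : S/NP
          [4,5] "in" : NP
      [5,6] "dog" : ((S\N)\PP)\PP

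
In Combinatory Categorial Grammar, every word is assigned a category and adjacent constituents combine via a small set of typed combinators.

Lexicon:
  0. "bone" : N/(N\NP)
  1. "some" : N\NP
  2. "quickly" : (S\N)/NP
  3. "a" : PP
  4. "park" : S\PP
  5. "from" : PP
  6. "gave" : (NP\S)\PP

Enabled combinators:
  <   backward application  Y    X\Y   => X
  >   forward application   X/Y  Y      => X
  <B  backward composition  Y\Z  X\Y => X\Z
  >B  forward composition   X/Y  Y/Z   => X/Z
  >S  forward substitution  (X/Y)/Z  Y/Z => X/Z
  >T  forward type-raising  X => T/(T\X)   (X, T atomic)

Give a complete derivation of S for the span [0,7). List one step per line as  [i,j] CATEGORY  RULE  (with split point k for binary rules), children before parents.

[0,7] S   <
  [0,2] N   >
    [0,1] "bone" : N/(N\NP)
    [1,2] "some" : N\NP
  [2,7] S\N   >
    [2,3] "quickly" : (S\N)/NP
    [3,7] NP   <
      [3,5] S   >
        [3,4] S/(S\PP)   >T
          [3,4] "a" : PP
        [4,5] "park" : S\PP
      [5,7] NP\S   <
        [5,6] "from" : PP
        [6,7] "gave" : (NP\S)\PP

[0,1] N/(N\NP)  lex  "bone"
[1,2] N\NP  lex  "some"
[0,2] N  >  k=1
[2,3] (S\N)/NP  lex  "quickly"
[3,4] PP  lex  "a"
[3,4] S/(S\PP)  >T
[4,5] S\PP  lex  "park"
[3,5] S  >  k=4
[5,6] PP  lex  "from"
[6,7] (NP\S)\PP  lex  "gave"
[5,7] NP\S  <  k=6
[3,7] NP  <  k=5
[2,7] S\N  >  k=3
[0,7] S  <  k=2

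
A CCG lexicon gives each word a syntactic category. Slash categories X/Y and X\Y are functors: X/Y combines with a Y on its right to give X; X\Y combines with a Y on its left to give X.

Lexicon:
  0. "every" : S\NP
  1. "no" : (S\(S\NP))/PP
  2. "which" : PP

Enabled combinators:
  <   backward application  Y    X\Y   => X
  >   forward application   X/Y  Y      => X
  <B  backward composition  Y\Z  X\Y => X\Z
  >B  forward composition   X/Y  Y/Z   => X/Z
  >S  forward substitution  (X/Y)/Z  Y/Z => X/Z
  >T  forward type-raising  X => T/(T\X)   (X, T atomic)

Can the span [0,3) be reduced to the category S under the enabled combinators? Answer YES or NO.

YES

[0,3] S   <
  [0,1] "every" : S\NP
  [1,3] S\(S\NP)   >
    [1,2] "no" : (S\(S\NP))/PP
    [2,3] "which" : PP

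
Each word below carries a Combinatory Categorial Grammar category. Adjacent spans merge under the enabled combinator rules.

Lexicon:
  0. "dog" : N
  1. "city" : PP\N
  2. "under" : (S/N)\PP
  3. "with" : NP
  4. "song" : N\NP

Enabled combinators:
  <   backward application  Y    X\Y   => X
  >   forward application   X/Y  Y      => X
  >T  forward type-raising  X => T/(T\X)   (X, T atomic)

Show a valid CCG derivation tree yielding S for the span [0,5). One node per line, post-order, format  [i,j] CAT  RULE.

[0,5] S   >
  [0,3] S/N   <
    [0,2] PP   >
      [0,1] PP/(PP\N)   >T
        [0,1] "dog" : N
      [1,2] "city" : PP\N
    [2,3] "under" : (S/N)\PP
  [3,5] N   >
    [3,4] N/(N\NP)   >T
      [3,4] "with" : NP
    [4,5] "song" : N\NP

[0,1] N  lex  "dog"
[0,1] PP/(PP\N)  >T
[1,2] PP\N  lex  "city"
[0,2] PP  >  k=1
[2,3] (S/N)\PP  lex  "under"
[0,3] S/N  <  k=2
[3,4] NP  lex  "with"
[3,4] N/(N\NP)  >T
[4,5] N\NP  lex  "song"
[3,5] N  >  k=4
[0,5] S  >  k=3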